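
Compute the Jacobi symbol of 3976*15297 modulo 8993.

By multiplicativity, (3976·15297|8993) = (3976|8993)·(15297|8993).
First factor (3976|8993):
Factor out 2: 3976 = 2^3·497. Since 8993 ≡ 1 (mod 8), (2|8993) = +1, and (2|8993)^3 = +1. Now have (497|8993).
497 ≡ 1 (mod 4), so quadratic reciprocity gives (497|8993) = (8993|497). Reduce: 8993 ≡ 47 (mod 497). Now have (47|497).
497 ≡ 1 (mod 4), so quadratic reciprocity gives (47|497) = (497|47). Reduce: 497 ≡ 27 (mod 47). Now have (27|47).
Both 27 ≡ 3 and 47 ≡ 3 (mod 4), so reciprocity gives (27|47) = -(47|27). Reduce: 47 ≡ 20 (mod 27). Now have -(20|27).
Factor out 2: 20 = 2^2·5. Since 27 ≡ 3 (mod 8), (2|27) = -1, and (2|27)^2 = +1. Now have -(5|27).
5 ≡ 1 (mod 4), so quadratic reciprocity gives (5|27) = (27|5). Reduce: 27 ≡ 2 (mod 5). Now have -(2|5).
Factor out 2: 2 = 2. Since 5 ≡ 5 (mod 8), (2|5) = -1. Now have (1|5).
(1|5) = 1. Collecting the sign factors: 1.
Second factor (15297|8993):
Reduce the numerator: 15297 ≡ 6304 (mod 8993), so (15297|8993) = (6304|8993).
Factor out 2: 6304 = 2^5·197. Since 8993 ≡ 1 (mod 8), (2|8993) = +1, and (2|8993)^5 = +1. Now have (197|8993).
197 ≡ 1 (mod 4), so quadratic reciprocity gives (197|8993) = (8993|197). Reduce: 8993 ≡ 128 (mod 197). Now have (128|197).
Factor out 2: 128 = 2^7. Since 197 ≡ 5 (mod 8), (2|197) = -1, and (2|197)^7 = -1. Now have -(1|197).
(1|197) = 1. Collecting the sign factors: -1.
Product: (1)·(-1) = -1.

-1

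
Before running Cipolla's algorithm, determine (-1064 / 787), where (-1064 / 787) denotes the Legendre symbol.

Reduce the numerator: -1064 ≡ 510 (mod 787), so (-1064 / 787) = (510 / 787).
Factor out 2: 510 = 2·255. Since 787 ≡ 3 (mod 8), (2 / 787) = -1. Now have -(255 / 787).
Both 255 ≡ 3 and 787 ≡ 3 (mod 4), so reciprocity gives (255 / 787) = -(787 / 255). Reduce: 787 ≡ 22 (mod 255). Now have (22 / 255).
Factor out 2: 22 = 2·11. Since 255 ≡ 7 (mod 8), (2 / 255) = +1. Now have (11 / 255).
Both 11 ≡ 3 and 255 ≡ 3 (mod 4), so reciprocity gives (11 / 255) = -(255 / 11). Reduce: 255 ≡ 2 (mod 11). Now have -(2 / 11).
Factor out 2: 2 = 2. Since 11 ≡ 3 (mod 8), (2 / 11) = -1. Now have (1 / 11).
(1 / 11) = 1. Collecting the sign factors: 1.

1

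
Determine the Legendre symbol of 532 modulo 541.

(532/541)
  = (133/541)    [541 ≡ 5 mod 8 ⇒ (2/541)^2 = +1]
  = (541/133)    [QR: 133 ≡ 1 mod 4, sign kept]
  = (9/133)    [541 ≡ 9 mod 133]
  = (133/9)    [QR: 9 ≡ 1 mod 4, sign kept]
  = (7/9)    [133 ≡ 7 mod 9]
  = (9/7)    [QR: 9 ≡ 1 mod 4, sign kept]
  = (2/7)    [9 ≡ 2 mod 7]
  = (1/7)    [7 ≡ 7 mod 8 ⇒ (2/7) = +1]
  = 1    [(1/7) = 1]

1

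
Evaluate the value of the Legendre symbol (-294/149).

Reduce the numerator: -294 ≡ 4 (mod 149), so (-294/149) = (4/149).
Factor out 2: 4 = 2^2. Since 149 ≡ 5 (mod 8), (2/149) = -1, and (2/149)^2 = +1. Now have (1/149).
(1/149) = 1. Collecting the sign factors: 1.

1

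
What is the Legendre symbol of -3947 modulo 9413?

Pull out -1: (-3947 / 9413) = (-1 / 9413)·(3947 / 9413). Since 9413 ≡ 1 (mod 4), (-1 / 9413) = +1. Now have (3947 / 9413).
9413 ≡ 1 (mod 4), so quadratic reciprocity gives (3947 / 9413) = (9413 / 3947). Reduce: 9413 ≡ 1519 (mod 3947). Now have (1519 / 3947).
Both 1519 ≡ 3 and 3947 ≡ 3 (mod 4), so reciprocity gives (1519 / 3947) = -(3947 / 1519). Reduce: 3947 ≡ 909 (mod 1519). Now have -(909 / 1519).
909 ≡ 1 (mod 4), so quadratic reciprocity gives (909 / 1519) = (1519 / 909). Reduce: 1519 ≡ 610 (mod 909). Now have -(610 / 909).
Factor out 2: 610 = 2·305. Since 909 ≡ 5 (mod 8), (2 / 909) = -1. Now have (305 / 909).
305 ≡ 1 (mod 4), so quadratic reciprocity gives (305 / 909) = (909 / 305). Reduce: 909 ≡ 299 (mod 305). Now have (299 / 305).
305 ≡ 1 (mod 4), so quadratic reciprocity gives (299 / 305) = (305 / 299). Reduce: 305 ≡ 6 (mod 299). Now have (6 / 299).
Factor out 2: 6 = 2·3. Since 299 ≡ 3 (mod 8), (2 / 299) = -1. Now have -(3 / 299).
Both 3 ≡ 3 and 299 ≡ 3 (mod 4), so reciprocity gives (3 / 299) = -(299 / 3). Reduce: 299 ≡ 2 (mod 3). Now have (2 / 3).
Factor out 2: 2 = 2. Since 3 ≡ 3 (mod 8), (2 / 3) = -1. Now have -(1 / 3).
(1 / 3) = 1. Collecting the sign factors: -1.

-1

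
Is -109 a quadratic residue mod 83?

no

(-109|83)
  = (57|83)    [-109 ≡ 57 mod 83]
  = (83|57)    [QR: 57 ≡ 1 mod 4, sign kept]
  = (26|57)    [83 ≡ 26 mod 57]
  = (13|57)    [57 ≡ 1 mod 8 ⇒ (2|57) = +1]
  = (57|13)    [QR: 13 ≡ 1 mod 4, sign kept]
  = (5|13)    [57 ≡ 5 mod 13]
  = (13|5)    [QR: 5 ≡ 1 mod 4, sign kept]
  = (3|5)    [13 ≡ 3 mod 5]
  = (5|3)    [QR: 5 ≡ 1 mod 4, sign kept]
  = (2|3)    [5 ≡ 2 mod 3]
  = -(1|3)    [3 ≡ 3 mod 8 ⇒ (2|3) = -1]
  = -1    [(1|3) = 1]
(-109|83) = -1, and 83 is prime, so -109 is not a quadratic residue mod 83.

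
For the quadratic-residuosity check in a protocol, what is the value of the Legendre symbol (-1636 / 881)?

Reduce the numerator: -1636 ≡ 126 (mod 881), so (-1636 / 881) = (126 / 881).
Factor out 2: 126 = 2·63. Since 881 ≡ 1 (mod 8), (2 / 881) = +1. Now have (63 / 881).
881 ≡ 1 (mod 4), so quadratic reciprocity gives (63 / 881) = (881 / 63). Reduce: 881 ≡ 62 (mod 63). Now have (62 / 63).
Factor out 2: 62 = 2·31. Since 63 ≡ 7 (mod 8), (2 / 63) = +1. Now have (31 / 63).
Both 31 ≡ 3 and 63 ≡ 3 (mod 4), so reciprocity gives (31 / 63) = -(63 / 31). Reduce: 63 ≡ 1 (mod 31). Now have -(1 / 31).
(1 / 31) = 1. Collecting the sign factors: -1.

-1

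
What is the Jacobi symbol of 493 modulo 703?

(493/703)
  = (703/493)    [QR: 493 ≡ 1 mod 4, sign kept]
  = (210/493)    [703 ≡ 210 mod 493]
  = -(105/493)    [493 ≡ 5 mod 8 ⇒ (2/493) = -1]
  = -(493/105)    [QR: 105 ≡ 1 mod 4, sign kept]
  = -(73/105)    [493 ≡ 73 mod 105]
  = -(105/73)    [QR: 73 ≡ 1 mod 4, sign kept]
  = -(32/73)    [105 ≡ 32 mod 73]
  = -(1/73)    [73 ≡ 1 mod 8 ⇒ (2/73)^5 = +1]
  = -1    [(1/73) = 1]

-1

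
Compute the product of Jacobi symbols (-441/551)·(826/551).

1

By multiplicativity, (-441·826/551) = (-441/551)·(826/551).
First factor (-441/551):
Reduce the numerator: -441 ≡ 110 (mod 551), so (-441/551) = (110/551).
Factor out 2: 110 = 2·55. Since 551 ≡ 7 (mod 8), (2/551) = +1. Now have (55/551).
Both 55 ≡ 3 and 551 ≡ 3 (mod 4), so reciprocity gives (55/551) = -(551/55). Reduce: 551 ≡ 1 (mod 55). Now have -(1/55).
(1/55) = 1. Collecting the sign factors: -1.
Second factor (826/551):
Reduce the numerator: 826 ≡ 275 (mod 551), so (826/551) = (275/551).
Both 275 ≡ 3 and 551 ≡ 3 (mod 4), so reciprocity gives (275/551) = -(551/275). Reduce: 551 ≡ 1 (mod 275). Now have -(1/275).
(1/275) = 1. Collecting the sign factors: -1.
Product: (-1)·(-1) = 1.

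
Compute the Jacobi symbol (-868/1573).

1

Pull out -1: (-868/1573) = (-1/1573)·(868/1573). Since 1573 ≡ 1 (mod 4), (-1/1573) = +1. Now have (868/1573).
Factor out 2: 868 = 2^2·217. Since 1573 ≡ 5 (mod 8), (2/1573) = -1, and (2/1573)^2 = +1. Now have (217/1573).
217 ≡ 1 (mod 4), so quadratic reciprocity gives (217/1573) = (1573/217). Reduce: 1573 ≡ 54 (mod 217). Now have (54/217).
Factor out 2: 54 = 2·27. Since 217 ≡ 1 (mod 8), (2/217) = +1. Now have (27/217).
217 ≡ 1 (mod 4), so quadratic reciprocity gives (27/217) = (217/27). Reduce: 217 ≡ 1 (mod 27). Now have (1/27).
(1/27) = 1. Collecting the sign factors: 1.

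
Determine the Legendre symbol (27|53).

53 ≡ 1 (mod 4), so quadratic reciprocity gives (27|53) = (53|27). Reduce: 53 ≡ 26 (mod 27). Now have (26|27).
Factor out 2: 26 = 2·13. Since 27 ≡ 3 (mod 8), (2|27) = -1. Now have -(13|27).
13 ≡ 1 (mod 4), so quadratic reciprocity gives (13|27) = (27|13). Reduce: 27 ≡ 1 (mod 13). Now have -(1|13).
(1|13) = 1. Collecting the sign factors: -1.

-1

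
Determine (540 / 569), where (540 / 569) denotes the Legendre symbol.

(540 / 569)
  = (135 / 569)    [569 ≡ 1 mod 8 ⇒ (2 / 569)^2 = +1]
  = (569 / 135)    [QR: 569 ≡ 1 mod 4, sign kept]
  = (29 / 135)    [569 ≡ 29 mod 135]
  = (135 / 29)    [QR: 29 ≡ 1 mod 4, sign kept]
  = (19 / 29)    [135 ≡ 19 mod 29]
  = (29 / 19)    [QR: 29 ≡ 1 mod 4, sign kept]
  = (10 / 19)    [29 ≡ 10 mod 19]
  = -(5 / 19)    [19 ≡ 3 mod 8 ⇒ (2 / 19) = -1]
  = -(19 / 5)    [QR: 5 ≡ 1 mod 4, sign kept]
  = -(4 / 5)    [19 ≡ 4 mod 5]
  = -(1 / 5)    [5 ≡ 5 mod 8 ⇒ (2 / 5)^2 = +1]
  = -1    [(1 / 5) = 1]

-1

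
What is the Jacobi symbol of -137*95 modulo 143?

-1

By multiplicativity, (-137·95|143) = (-137|143)·(95|143).
First factor (-137|143):
Reduce the numerator: -137 ≡ 6 (mod 143), so (-137|143) = (6|143).
Factor out 2: 6 = 2·3. Since 143 ≡ 7 (mod 8), (2|143) = +1. Now have (3|143).
Both 3 ≡ 3 and 143 ≡ 3 (mod 4), so reciprocity gives (3|143) = -(143|3). Reduce: 143 ≡ 2 (mod 3). Now have -(2|3).
Factor out 2: 2 = 2. Since 3 ≡ 3 (mod 8), (2|3) = -1. Now have (1|3).
(1|3) = 1. Collecting the sign factors: 1.
Second factor (95|143):
Both 95 ≡ 3 and 143 ≡ 3 (mod 4), so reciprocity gives (95|143) = -(143|95). Reduce: 143 ≡ 48 (mod 95). Now have -(48|95).
Factor out 2: 48 = 2^4·3. Since 95 ≡ 7 (mod 8), (2|95) = +1, and (2|95)^4 = +1. Now have -(3|95).
Both 3 ≡ 3 and 95 ≡ 3 (mod 4), so reciprocity gives (3|95) = -(95|3). Reduce: 95 ≡ 2 (mod 3). Now have (2|3).
Factor out 2: 2 = 2. Since 3 ≡ 3 (mod 8), (2|3) = -1. Now have -(1|3).
(1|3) = 1. Collecting the sign factors: -1.
Product: (1)·(-1) = -1.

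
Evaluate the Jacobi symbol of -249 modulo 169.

(-249|169)
  = (89|169)    [-249 ≡ 89 mod 169]
  = (169|89)    [QR: 89 ≡ 1 mod 4, sign kept]
  = (80|89)    [169 ≡ 80 mod 89]
  = (5|89)    [89 ≡ 1 mod 8 ⇒ (2|89)^4 = +1]
  = (89|5)    [QR: 5 ≡ 1 mod 4, sign kept]
  = (4|5)    [89 ≡ 4 mod 5]
  = (1|5)    [5 ≡ 5 mod 8 ⇒ (2|5)^2 = +1]
  = 1    [(1|5) = 1]

1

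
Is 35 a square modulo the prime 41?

no

(35|41)
  = (41|35)    [QR: 41 ≡ 1 mod 4, sign kept]
  = (6|35)    [41 ≡ 6 mod 35]
  = -(3|35)    [35 ≡ 3 mod 8 ⇒ (2|35) = -1]
  = (35|3)    [QR: both ≡ 3 mod 4, sign flips]
  = (2|3)    [35 ≡ 2 mod 3]
  = -(1|3)    [3 ≡ 3 mod 8 ⇒ (2|3) = -1]
  = -1    [(1|3) = 1]
The Legendre symbol is -1, so x^2 ≡ 35 (mod 41) has no solution.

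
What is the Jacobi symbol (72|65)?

1

(72|65)
  = (7|65)    [72 ≡ 7 mod 65]
  = (65|7)    [QR: 65 ≡ 1 mod 4, sign kept]
  = (2|7)    [65 ≡ 2 mod 7]
  = (1|7)    [7 ≡ 7 mod 8 ⇒ (2|7) = +1]
  = 1    [(1|7) = 1]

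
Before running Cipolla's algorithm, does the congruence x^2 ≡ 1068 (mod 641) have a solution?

no

Reduce the numerator: 1068 ≡ 427 (mod 641), so (1068/641) = (427/641).
641 ≡ 1 (mod 4), so quadratic reciprocity gives (427/641) = (641/427). Reduce: 641 ≡ 214 (mod 427). Now have (214/427).
Factor out 2: 214 = 2·107. Since 427 ≡ 3 (mod 8), (2/427) = -1. Now have -(107/427).
Both 107 ≡ 3 and 427 ≡ 3 (mod 4), so reciprocity gives (107/427) = -(427/107). Reduce: 427 ≡ 106 (mod 107). Now have (106/107).
Factor out 2: 106 = 2·53. Since 107 ≡ 3 (mod 8), (2/107) = -1. Now have -(53/107).
53 ≡ 1 (mod 4), so quadratic reciprocity gives (53/107) = (107/53). Reduce: 107 ≡ 1 (mod 53). Now have -(1/53).
(1/53) = 1. Collecting the sign factors: -1.
(1068/641) = -1, and 641 is prime, so 1068 is not a quadratic residue mod 641.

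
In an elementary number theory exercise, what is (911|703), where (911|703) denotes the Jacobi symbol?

1

(911|703)
  = (208|703)    [911 ≡ 208 mod 703]
  = (13|703)    [703 ≡ 7 mod 8 ⇒ (2|703)^4 = +1]
  = (703|13)    [QR: 13 ≡ 1 mod 4, sign kept]
  = (1|13)    [703 ≡ 1 mod 13]
  = 1    [(1|13) = 1]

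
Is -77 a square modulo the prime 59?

(-77|59)
  = -(77|59)    [59 ≡ 3 mod 4 ⇒ (-1|59) = -1]
  = -(18|59)    [77 ≡ 18 mod 59]
  = (9|59)    [59 ≡ 3 mod 8 ⇒ (2|59) = -1]
  = (59|9)    [QR: 9 ≡ 1 mod 4, sign kept]
  = (5|9)    [59 ≡ 5 mod 9]
  = (9|5)    [QR: 5 ≡ 1 mod 4, sign kept]
  = (4|5)    [9 ≡ 4 mod 5]
  = (1|5)    [5 ≡ 5 mod 8 ⇒ (2|5)^2 = +1]
  = 1    [(1|5) = 1]
The Legendre symbol is 1, so x^2 ≡ -77 (mod 59) has solution.

yes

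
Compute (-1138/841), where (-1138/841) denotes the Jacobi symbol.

Reduce the numerator: -1138 ≡ 544 (mod 841), so (-1138/841) = (544/841).
Factor out 2: 544 = 2^5·17. Since 841 ≡ 1 (mod 8), (2/841) = +1, and (2/841)^5 = +1. Now have (17/841).
17 ≡ 1 (mod 4), so quadratic reciprocity gives (17/841) = (841/17). Reduce: 841 ≡ 8 (mod 17). Now have (8/17).
Factor out 2: 8 = 2^3. Since 17 ≡ 1 (mod 8), (2/17) = +1, and (2/17)^3 = +1. Now have (1/17).
(1/17) = 1. Collecting the sign factors: 1.

1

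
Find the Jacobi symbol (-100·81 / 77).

1

By multiplicativity, (-100·81 / 77) = (-100 / 77)·(81 / 77).
First factor (-100 / 77):
Pull out -1: (-100 / 77) = (-1 / 77)·(100 / 77). Since 77 ≡ 1 (mod 4), (-1 / 77) = +1. Now have (100 / 77).
Reduce the numerator: 100 ≡ 23 (mod 77), so (100 / 77) = (23 / 77).
77 ≡ 1 (mod 4), so quadratic reciprocity gives (23 / 77) = (77 / 23). Reduce: 77 ≡ 8 (mod 23). Now have (8 / 23).
Factor out 2: 8 = 2^3. Since 23 ≡ 7 (mod 8), (2 / 23) = +1, and (2 / 23)^3 = +1. Now have (1 / 23).
(1 / 23) = 1. Collecting the sign factors: 1.
Second factor (81 / 77):
Reduce the numerator: 81 ≡ 4 (mod 77), so (81 / 77) = (4 / 77).
Factor out 2: 4 = 2^2. Since 77 ≡ 5 (mod 8), (2 / 77) = -1, and (2 / 77)^2 = +1. Now have (1 / 77).
(1 / 77) = 1. Collecting the sign factors: 1.
Product: (1)·(1) = 1.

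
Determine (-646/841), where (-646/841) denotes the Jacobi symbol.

Reduce the numerator: -646 ≡ 195 (mod 841), so (-646/841) = (195/841).
841 ≡ 1 (mod 4), so quadratic reciprocity gives (195/841) = (841/195). Reduce: 841 ≡ 61 (mod 195). Now have (61/195).
61 ≡ 1 (mod 4), so quadratic reciprocity gives (61/195) = (195/61). Reduce: 195 ≡ 12 (mod 61). Now have (12/61).
Factor out 2: 12 = 2^2·3. Since 61 ≡ 5 (mod 8), (2/61) = -1, and (2/61)^2 = +1. Now have (3/61).
61 ≡ 1 (mod 4), so quadratic reciprocity gives (3/61) = (61/3). Reduce: 61 ≡ 1 (mod 3). Now have (1/3).
(1/3) = 1. Collecting the sign factors: 1.

1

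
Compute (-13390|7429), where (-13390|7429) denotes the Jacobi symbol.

(-13390|7429)
  = (13390|7429)    [7429 ≡ 1 mod 4 ⇒ (-1|7429) = +1]
  = (5961|7429)    [13390 ≡ 5961 mod 7429]
  = (7429|5961)    [QR: 5961 ≡ 1 mod 4, sign kept]
  = (1468|5961)    [7429 ≡ 1468 mod 5961]
  = (367|5961)    [5961 ≡ 1 mod 8 ⇒ (2|5961)^2 = +1]
  = (5961|367)    [QR: 5961 ≡ 1 mod 4, sign kept]
  = (89|367)    [5961 ≡ 89 mod 367]
  = (367|89)    [QR: 89 ≡ 1 mod 4, sign kept]
  = (11|89)    [367 ≡ 11 mod 89]
  = (89|11)    [QR: 89 ≡ 1 mod 4, sign kept]
  = (1|11)    [89 ≡ 1 mod 11]
  = 1    [(1|11) = 1]

1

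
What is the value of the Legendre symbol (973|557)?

1

Reduce the numerator: 973 ≡ 416 (mod 557), so (973|557) = (416|557).
Factor out 2: 416 = 2^5·13. Since 557 ≡ 5 (mod 8), (2|557) = -1, and (2|557)^5 = -1. Now have -(13|557).
13 ≡ 1 (mod 4), so quadratic reciprocity gives (13|557) = (557|13). Reduce: 557 ≡ 11 (mod 13). Now have -(11|13).
13 ≡ 1 (mod 4), so quadratic reciprocity gives (11|13) = (13|11). Reduce: 13 ≡ 2 (mod 11). Now have -(2|11).
Factor out 2: 2 = 2. Since 11 ≡ 3 (mod 8), (2|11) = -1. Now have (1|11).
(1|11) = 1. Collecting the sign factors: 1.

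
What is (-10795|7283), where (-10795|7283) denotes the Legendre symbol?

1

(-10795|7283)
  = -(10795|7283)    [7283 ≡ 3 mod 4 ⇒ (-1|7283) = -1]
  = -(3512|7283)    [10795 ≡ 3512 mod 7283]
  = (439|7283)    [7283 ≡ 3 mod 8 ⇒ (2|7283)^3 = -1]
  = -(7283|439)    [QR: both ≡ 3 mod 4, sign flips]
  = -(259|439)    [7283 ≡ 259 mod 439]
  = (439|259)    [QR: both ≡ 3 mod 4, sign flips]
  = (180|259)    [439 ≡ 180 mod 259]
  = (45|259)    [259 ≡ 3 mod 8 ⇒ (2|259)^2 = +1]
  = (259|45)    [QR: 45 ≡ 1 mod 4, sign kept]
  = (34|45)    [259 ≡ 34 mod 45]
  = -(17|45)    [45 ≡ 5 mod 8 ⇒ (2|45) = -1]
  = -(45|17)    [QR: 17 ≡ 1 mod 4, sign kept]
  = -(11|17)    [45 ≡ 11 mod 17]
  = -(17|11)    [QR: 17 ≡ 1 mod 4, sign kept]
  = -(6|11)    [17 ≡ 6 mod 11]
  = (3|11)    [11 ≡ 3 mod 8 ⇒ (2|11) = -1]
  = -(11|3)    [QR: both ≡ 3 mod 4, sign flips]
  = -(2|3)    [11 ≡ 2 mod 3]
  = (1|3)    [3 ≡ 3 mod 8 ⇒ (2|3) = -1]
  = 1    [(1|3) = 1]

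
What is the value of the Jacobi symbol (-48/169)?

(-48/169)
  = (48/169)    [169 ≡ 1 mod 4 ⇒ (-1/169) = +1]
  = (3/169)    [169 ≡ 1 mod 8 ⇒ (2/169)^4 = +1]
  = (169/3)    [QR: 169 ≡ 1 mod 4, sign kept]
  = (1/3)    [169 ≡ 1 mod 3]
  = 1    [(1/3) = 1]

1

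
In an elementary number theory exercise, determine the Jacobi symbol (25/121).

1

(25/121)
  = (121/25)    [QR: 25 ≡ 1 mod 4, sign kept]
  = (21/25)    [121 ≡ 21 mod 25]
  = (25/21)    [QR: 21 ≡ 1 mod 4, sign kept]
  = (4/21)    [25 ≡ 4 mod 21]
  = (1/21)    [21 ≡ 5 mod 8 ⇒ (2/21)^2 = +1]
  = 1    [(1/21) = 1]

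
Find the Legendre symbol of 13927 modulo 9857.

1

(13927 / 9857)
  = (4070 / 9857)    [13927 ≡ 4070 mod 9857]
  = (2035 / 9857)    [9857 ≡ 1 mod 8 ⇒ (2 / 9857) = +1]
  = (9857 / 2035)    [QR: 9857 ≡ 1 mod 4, sign kept]
  = (1717 / 2035)    [9857 ≡ 1717 mod 2035]
  = (2035 / 1717)    [QR: 1717 ≡ 1 mod 4, sign kept]
  = (318 / 1717)    [2035 ≡ 318 mod 1717]
  = -(159 / 1717)    [1717 ≡ 5 mod 8 ⇒ (2 / 1717) = -1]
  = -(1717 / 159)    [QR: 1717 ≡ 1 mod 4, sign kept]
  = -(127 / 159)    [1717 ≡ 127 mod 159]
  = (159 / 127)    [QR: both ≡ 3 mod 4, sign flips]
  = (32 / 127)    [159 ≡ 32 mod 127]
  = (1 / 127)    [127 ≡ 7 mod 8 ⇒ (2 / 127)^5 = +1]
  = 1    [(1 / 127) = 1]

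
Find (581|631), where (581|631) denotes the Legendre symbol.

581 ≡ 1 (mod 4), so quadratic reciprocity gives (581|631) = (631|581). Reduce: 631 ≡ 50 (mod 581). Now have (50|581).
Factor out 2: 50 = 2·25. Since 581 ≡ 5 (mod 8), (2|581) = -1. Now have -(25|581).
25 ≡ 1 (mod 4), so quadratic reciprocity gives (25|581) = (581|25). Reduce: 581 ≡ 6 (mod 25). Now have -(6|25).
Factor out 2: 6 = 2·3. Since 25 ≡ 1 (mod 8), (2|25) = +1. Now have -(3|25).
25 ≡ 1 (mod 4), so quadratic reciprocity gives (3|25) = (25|3). Reduce: 25 ≡ 1 (mod 3). Now have -(1|3).
(1|3) = 1. Collecting the sign factors: -1.

-1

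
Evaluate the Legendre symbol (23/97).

-1

(23/97)
  = (97/23)    [QR: 97 ≡ 1 mod 4, sign kept]
  = (5/23)    [97 ≡ 5 mod 23]
  = (23/5)    [QR: 5 ≡ 1 mod 4, sign kept]
  = (3/5)    [23 ≡ 3 mod 5]
  = (5/3)    [QR: 5 ≡ 1 mod 4, sign kept]
  = (2/3)    [5 ≡ 2 mod 3]
  = -(1/3)    [3 ≡ 3 mod 8 ⇒ (2/3) = -1]
  = -1    [(1/3) = 1]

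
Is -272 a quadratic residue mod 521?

no

(-272|521)
  = (272|521)    [521 ≡ 1 mod 4 ⇒ (-1|521) = +1]
  = (17|521)    [521 ≡ 1 mod 8 ⇒ (2|521)^4 = +1]
  = (521|17)    [QR: 17 ≡ 1 mod 4, sign kept]
  = (11|17)    [521 ≡ 11 mod 17]
  = (17|11)    [QR: 17 ≡ 1 mod 4, sign kept]
  = (6|11)    [17 ≡ 6 mod 11]
  = -(3|11)    [11 ≡ 3 mod 8 ⇒ (2|11) = -1]
  = (11|3)    [QR: both ≡ 3 mod 4, sign flips]
  = (2|3)    [11 ≡ 2 mod 3]
  = -(1|3)    [3 ≡ 3 mod 8 ⇒ (2|3) = -1]
  = -1    [(1|3) = 1]
(-272|521) = -1, and 521 is prime, so -272 is not a quadratic residue mod 521.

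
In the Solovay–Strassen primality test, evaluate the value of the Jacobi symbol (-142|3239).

(-142|3239)
  = (3097|3239)    [-142 ≡ 3097 mod 3239]
  = (3239|3097)    [QR: 3097 ≡ 1 mod 4, sign kept]
  = (142|3097)    [3239 ≡ 142 mod 3097]
  = (71|3097)    [3097 ≡ 1 mod 8 ⇒ (2|3097) = +1]
  = (3097|71)    [QR: 3097 ≡ 1 mod 4, sign kept]
  = (44|71)    [3097 ≡ 44 mod 71]
  = (11|71)    [71 ≡ 7 mod 8 ⇒ (2|71)^2 = +1]
  = -(71|11)    [QR: both ≡ 3 mod 4, sign flips]
  = -(5|11)    [71 ≡ 5 mod 11]
  = -(11|5)    [QR: 5 ≡ 1 mod 4, sign kept]
  = -(1|5)    [11 ≡ 1 mod 5]
  = -1    [(1|5) = 1]

-1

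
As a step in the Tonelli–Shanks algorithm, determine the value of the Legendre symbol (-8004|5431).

Pull out -1: (-8004|5431) = (-1|5431)·(8004|5431). Since 5431 ≡ 3 (mod 4), (-1|5431) = -1. Now have -(8004|5431).
Reduce the numerator: 8004 ≡ 2573 (mod 5431), so (8004|5431) = (2573|5431).
2573 ≡ 1 (mod 4), so quadratic reciprocity gives (2573|5431) = (5431|2573). Reduce: 5431 ≡ 285 (mod 2573). Now have -(285|2573).
285 ≡ 1 (mod 4), so quadratic reciprocity gives (285|2573) = (2573|285). Reduce: 2573 ≡ 8 (mod 285). Now have -(8|285).
Factor out 2: 8 = 2^3. Since 285 ≡ 5 (mod 8), (2|285) = -1, and (2|285)^3 = -1. Now have (1|285).
(1|285) = 1. Collecting the sign factors: 1.

1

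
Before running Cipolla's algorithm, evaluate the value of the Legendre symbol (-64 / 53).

1

(-64 / 53)
  = (42 / 53)    [-64 ≡ 42 mod 53]
  = -(21 / 53)    [53 ≡ 5 mod 8 ⇒ (2 / 53) = -1]
  = -(53 / 21)    [QR: 21 ≡ 1 mod 4, sign kept]
  = -(11 / 21)    [53 ≡ 11 mod 21]
  = -(21 / 11)    [QR: 21 ≡ 1 mod 4, sign kept]
  = -(10 / 11)    [21 ≡ 10 mod 11]
  = (5 / 11)    [11 ≡ 3 mod 8 ⇒ (2 / 11) = -1]
  = (11 / 5)    [QR: 5 ≡ 1 mod 4, sign kept]
  = (1 / 5)    [11 ≡ 1 mod 5]
  = 1    [(1 / 5) = 1]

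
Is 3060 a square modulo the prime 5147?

no

(3060/5147)
  = (765/5147)    [5147 ≡ 3 mod 8 ⇒ (2/5147)^2 = +1]
  = (5147/765)    [QR: 765 ≡ 1 mod 4, sign kept]
  = (557/765)    [5147 ≡ 557 mod 765]
  = (765/557)    [QR: 557 ≡ 1 mod 4, sign kept]
  = (208/557)    [765 ≡ 208 mod 557]
  = (13/557)    [557 ≡ 5 mod 8 ⇒ (2/557)^4 = +1]
  = (557/13)    [QR: 13 ≡ 1 mod 4, sign kept]
  = (11/13)    [557 ≡ 11 mod 13]
  = (13/11)    [QR: 13 ≡ 1 mod 4, sign kept]
  = (2/11)    [13 ≡ 2 mod 11]
  = -(1/11)    [11 ≡ 3 mod 8 ⇒ (2/11) = -1]
  = -1    [(1/11) = 1]
The Legendre symbol is -1, so x^2 ≡ 3060 (mod 5147) has no solution.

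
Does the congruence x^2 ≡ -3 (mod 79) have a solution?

Pull out -1: (-3/79) = (-1/79)·(3/79). Since 79 ≡ 3 (mod 4), (-1/79) = -1. Now have -(3/79).
Both 3 ≡ 3 and 79 ≡ 3 (mod 4), so reciprocity gives (3/79) = -(79/3). Reduce: 79 ≡ 1 (mod 3). Now have (1/3).
(1/3) = 1. Collecting the sign factors: 1.
(-3/79) = 1, and 79 is prime, so -3 is a quadratic residue mod 79.

yes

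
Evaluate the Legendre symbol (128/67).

Reduce the numerator: 128 ≡ 61 (mod 67), so (128/67) = (61/67).
61 ≡ 1 (mod 4), so quadratic reciprocity gives (61/67) = (67/61). Reduce: 67 ≡ 6 (mod 61). Now have (6/61).
Factor out 2: 6 = 2·3. Since 61 ≡ 5 (mod 8), (2/61) = -1. Now have -(3/61).
61 ≡ 1 (mod 4), so quadratic reciprocity gives (3/61) = (61/3). Reduce: 61 ≡ 1 (mod 3). Now have -(1/3).
(1/3) = 1. Collecting the sign factors: -1.

-1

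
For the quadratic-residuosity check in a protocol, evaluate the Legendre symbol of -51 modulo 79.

(-51|79)
  = -(51|79)    [79 ≡ 3 mod 4 ⇒ (-1|79) = -1]
  = (79|51)    [QR: both ≡ 3 mod 4, sign flips]
  = (28|51)    [79 ≡ 28 mod 51]
  = (7|51)    [51 ≡ 3 mod 8 ⇒ (2|51)^2 = +1]
  = -(51|7)    [QR: both ≡ 3 mod 4, sign flips]
  = -(2|7)    [51 ≡ 2 mod 7]
  = -(1|7)    [7 ≡ 7 mod 8 ⇒ (2|7) = +1]
  = -1    [(1|7) = 1]

-1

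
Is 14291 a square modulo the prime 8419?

no

(14291/8419)
  = (5872/8419)    [14291 ≡ 5872 mod 8419]
  = (367/8419)    [8419 ≡ 3 mod 8 ⇒ (2/8419)^4 = +1]
  = -(8419/367)    [QR: both ≡ 3 mod 4, sign flips]
  = -(345/367)    [8419 ≡ 345 mod 367]
  = -(367/345)    [QR: 345 ≡ 1 mod 4, sign kept]
  = -(22/345)    [367 ≡ 22 mod 345]
  = -(11/345)    [345 ≡ 1 mod 8 ⇒ (2/345) = +1]
  = -(345/11)    [QR: 345 ≡ 1 mod 4, sign kept]
  = -(4/11)    [345 ≡ 4 mod 11]
  = -(1/11)    [11 ≡ 3 mod 8 ⇒ (2/11)^2 = +1]
  = -1    [(1/11) = 1]
The Legendre symbol is -1, so x^2 ≡ 14291 (mod 8419) has no solution.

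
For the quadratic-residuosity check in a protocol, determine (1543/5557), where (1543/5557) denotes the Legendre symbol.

1

(1543/5557)
  = (5557/1543)    [QR: 5557 ≡ 1 mod 4, sign kept]
  = (928/1543)    [5557 ≡ 928 mod 1543]
  = (29/1543)    [1543 ≡ 7 mod 8 ⇒ (2/1543)^5 = +1]
  = (1543/29)    [QR: 29 ≡ 1 mod 4, sign kept]
  = (6/29)    [1543 ≡ 6 mod 29]
  = -(3/29)    [29 ≡ 5 mod 8 ⇒ (2/29) = -1]
  = -(29/3)    [QR: 29 ≡ 1 mod 4, sign kept]
  = -(2/3)    [29 ≡ 2 mod 3]
  = (1/3)    [3 ≡ 3 mod 8 ⇒ (2/3) = -1]
  = 1    [(1/3) = 1]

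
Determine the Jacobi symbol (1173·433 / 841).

By multiplicativity, (1173·433 / 841) = (1173 / 841)·(433 / 841).
First factor (1173 / 841):
Reduce the numerator: 1173 ≡ 332 (mod 841), so (1173 / 841) = (332 / 841).
Factor out 2: 332 = 2^2·83. Since 841 ≡ 1 (mod 8), (2 / 841) = +1, and (2 / 841)^2 = +1. Now have (83 / 841).
841 ≡ 1 (mod 4), so quadratic reciprocity gives (83 / 841) = (841 / 83). Reduce: 841 ≡ 11 (mod 83). Now have (11 / 83).
Both 11 ≡ 3 and 83 ≡ 3 (mod 4), so reciprocity gives (11 / 83) = -(83 / 11). Reduce: 83 ≡ 6 (mod 11). Now have -(6 / 11).
Factor out 2: 6 = 2·3. Since 11 ≡ 3 (mod 8), (2 / 11) = -1. Now have (3 / 11).
Both 3 ≡ 3 and 11 ≡ 3 (mod 4), so reciprocity gives (3 / 11) = -(11 / 3). Reduce: 11 ≡ 2 (mod 3). Now have -(2 / 3).
Factor out 2: 2 = 2. Since 3 ≡ 3 (mod 8), (2 / 3) = -1. Now have (1 / 3).
(1 / 3) = 1. Collecting the sign factors: 1.
Second factor (433 / 841):
433 ≡ 1 (mod 4), so quadratic reciprocity gives (433 / 841) = (841 / 433). Reduce: 841 ≡ 408 (mod 433). Now have (408 / 433).
Factor out 2: 408 = 2^3·51. Since 433 ≡ 1 (mod 8), (2 / 433) = +1, and (2 / 433)^3 = +1. Now have (51 / 433).
433 ≡ 1 (mod 4), so quadratic reciprocity gives (51 / 433) = (433 / 51). Reduce: 433 ≡ 25 (mod 51). Now have (25 / 51).
25 ≡ 1 (mod 4), so quadratic reciprocity gives (25 / 51) = (51 / 25). Reduce: 51 ≡ 1 (mod 25). Now have (1 / 25).
(1 / 25) = 1. Collecting the sign factors: 1.
Product: (1)·(1) = 1.

1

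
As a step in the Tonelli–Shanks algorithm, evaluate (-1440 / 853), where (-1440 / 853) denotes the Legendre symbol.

(-1440 / 853)
  = (266 / 853)    [-1440 ≡ 266 mod 853]
  = -(133 / 853)    [853 ≡ 5 mod 8 ⇒ (2 / 853) = -1]
  = -(853 / 133)    [QR: 133 ≡ 1 mod 4, sign kept]
  = -(55 / 133)    [853 ≡ 55 mod 133]
  = -(133 / 55)    [QR: 133 ≡ 1 mod 4, sign kept]
  = -(23 / 55)    [133 ≡ 23 mod 55]
  = (55 / 23)    [QR: both ≡ 3 mod 4, sign flips]
  = (9 / 23)    [55 ≡ 9 mod 23]
  = (23 / 9)    [QR: 9 ≡ 1 mod 4, sign kept]
  = (5 / 9)    [23 ≡ 5 mod 9]
  = (9 / 5)    [QR: 5 ≡ 1 mod 4, sign kept]
  = (4 / 5)    [9 ≡ 4 mod 5]
  = (1 / 5)    [5 ≡ 5 mod 8 ⇒ (2 / 5)^2 = +1]
  = 1    [(1 / 5) = 1]

1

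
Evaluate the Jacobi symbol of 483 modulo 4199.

-1

(483 / 4199)
  = -(4199 / 483)    [QR: both ≡ 3 mod 4, sign flips]
  = -(335 / 483)    [4199 ≡ 335 mod 483]
  = (483 / 335)    [QR: both ≡ 3 mod 4, sign flips]
  = (148 / 335)    [483 ≡ 148 mod 335]
  = (37 / 335)    [335 ≡ 7 mod 8 ⇒ (2 / 335)^2 = +1]
  = (335 / 37)    [QR: 37 ≡ 1 mod 4, sign kept]
  = (2 / 37)    [335 ≡ 2 mod 37]
  = -(1 / 37)    [37 ≡ 5 mod 8 ⇒ (2 / 37) = -1]
  = -1    [(1 / 37) = 1]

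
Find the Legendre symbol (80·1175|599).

1

By multiplicativity, (80·1175|599) = (80|599)·(1175|599).
First factor (80|599):
(80|599)
  = (5|599)    [599 ≡ 7 mod 8 ⇒ (2|599)^4 = +1]
  = (599|5)    [QR: 5 ≡ 1 mod 4, sign kept]
  = (4|5)    [599 ≡ 4 mod 5]
  = (1|5)    [5 ≡ 5 mod 8 ⇒ (2|5)^2 = +1]
  = 1    [(1|5) = 1]
Second factor (1175|599):
(1175|599)
  = (576|599)    [1175 ≡ 576 mod 599]
  = (9|599)    [599 ≡ 7 mod 8 ⇒ (2|599)^6 = +1]
  = (599|9)    [QR: 9 ≡ 1 mod 4, sign kept]
  = (5|9)    [599 ≡ 5 mod 9]
  = (9|5)    [QR: 5 ≡ 1 mod 4, sign kept]
  = (4|5)    [9 ≡ 4 mod 5]
  = (1|5)    [5 ≡ 5 mod 8 ⇒ (2|5)^2 = +1]
  = 1    [(1|5) = 1]
Product: (1)·(1) = 1.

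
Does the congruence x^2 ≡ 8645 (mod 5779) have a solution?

(8645/5779)
  = (2866/5779)    [8645 ≡ 2866 mod 5779]
  = -(1433/5779)    [5779 ≡ 3 mod 8 ⇒ (2/5779) = -1]
  = -(5779/1433)    [QR: 1433 ≡ 1 mod 4, sign kept]
  = -(47/1433)    [5779 ≡ 47 mod 1433]
  = -(1433/47)    [QR: 1433 ≡ 1 mod 4, sign kept]
  = -(23/47)    [1433 ≡ 23 mod 47]
  = (47/23)    [QR: both ≡ 3 mod 4, sign flips]
  = (1/23)    [47 ≡ 1 mod 23]
  = 1    [(1/23) = 1]
The Legendre symbol is 1, so x^2 ≡ 8645 (mod 5779) has solution.

yes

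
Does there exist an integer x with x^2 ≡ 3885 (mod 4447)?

no

3885 ≡ 1 (mod 4), so quadratic reciprocity gives (3885|4447) = (4447|3885). Reduce: 4447 ≡ 562 (mod 3885). Now have (562|3885).
Factor out 2: 562 = 2·281. Since 3885 ≡ 5 (mod 8), (2|3885) = -1. Now have -(281|3885).
281 ≡ 1 (mod 4), so quadratic reciprocity gives (281|3885) = (3885|281). Reduce: 3885 ≡ 232 (mod 281). Now have -(232|281).
Factor out 2: 232 = 2^3·29. Since 281 ≡ 1 (mod 8), (2|281) = +1, and (2|281)^3 = +1. Now have -(29|281).
29 ≡ 1 (mod 4), so quadratic reciprocity gives (29|281) = (281|29). Reduce: 281 ≡ 20 (mod 29). Now have -(20|29).
Factor out 2: 20 = 2^2·5. Since 29 ≡ 5 (mod 8), (2|29) = -1, and (2|29)^2 = +1. Now have -(5|29).
5 ≡ 1 (mod 4), so quadratic reciprocity gives (5|29) = (29|5). Reduce: 29 ≡ 4 (mod 5). Now have -(4|5).
Factor out 2: 4 = 2^2. Since 5 ≡ 5 (mod 8), (2|5) = -1, and (2|5)^2 = +1. Now have -(1|5).
(1|5) = 1. Collecting the sign factors: -1.
(3885|4447) = -1, and 4447 is prime, so 3885 is not a quadratic residue mod 4447.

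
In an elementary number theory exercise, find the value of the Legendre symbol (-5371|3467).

1

Pull out -1: (-5371|3467) = (-1|3467)·(5371|3467). Since 3467 ≡ 3 (mod 4), (-1|3467) = -1. Now have -(5371|3467).
Reduce the numerator: 5371 ≡ 1904 (mod 3467), so (5371|3467) = (1904|3467).
Factor out 2: 1904 = 2^4·119. Since 3467 ≡ 3 (mod 8), (2|3467) = -1, and (2|3467)^4 = +1. Now have -(119|3467).
Both 119 ≡ 3 and 3467 ≡ 3 (mod 4), so reciprocity gives (119|3467) = -(3467|119). Reduce: 3467 ≡ 16 (mod 119). Now have (16|119).
Factor out 2: 16 = 2^4. Since 119 ≡ 7 (mod 8), (2|119) = +1, and (2|119)^4 = +1. Now have (1|119).
(1|119) = 1. Collecting the sign factors: 1.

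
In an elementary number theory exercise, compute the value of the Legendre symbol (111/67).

Reduce the numerator: 111 ≡ 44 (mod 67), so (111/67) = (44/67).
Factor out 2: 44 = 2^2·11. Since 67 ≡ 3 (mod 8), (2/67) = -1, and (2/67)^2 = +1. Now have (11/67).
Both 11 ≡ 3 and 67 ≡ 3 (mod 4), so reciprocity gives (11/67) = -(67/11). Reduce: 67 ≡ 1 (mod 11). Now have -(1/11).
(1/11) = 1. Collecting the sign factors: -1.

-1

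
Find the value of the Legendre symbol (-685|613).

(-685|613)
  = (541|613)    [-685 ≡ 541 mod 613]
  = (613|541)    [QR: 541 ≡ 1 mod 4, sign kept]
  = (72|541)    [613 ≡ 72 mod 541]
  = -(9|541)    [541 ≡ 5 mod 8 ⇒ (2|541)^3 = -1]
  = -(541|9)    [QR: 9 ≡ 1 mod 4, sign kept]
  = -(1|9)    [541 ≡ 1 mod 9]
  = -1    [(1|9) = 1]

-1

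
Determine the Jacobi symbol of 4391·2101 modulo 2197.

-1

By multiplicativity, (4391·2101/2197) = (4391/2197)·(2101/2197).
First factor (4391/2197):
(4391/2197)
  = (2194/2197)    [4391 ≡ 2194 mod 2197]
  = -(1097/2197)    [2197 ≡ 5 mod 8 ⇒ (2/2197) = -1]
  = -(2197/1097)    [QR: 1097 ≡ 1 mod 4, sign kept]
  = -(3/1097)    [2197 ≡ 3 mod 1097]
  = -(1097/3)    [QR: 1097 ≡ 1 mod 4, sign kept]
  = -(2/3)    [1097 ≡ 2 mod 3]
  = (1/3)    [3 ≡ 3 mod 8 ⇒ (2/3) = -1]
  = 1    [(1/3) = 1]
Second factor (2101/2197):
(2101/2197)
  = (2197/2101)    [QR: 2101 ≡ 1 mod 4, sign kept]
  = (96/2101)    [2197 ≡ 96 mod 2101]
  = -(3/2101)    [2101 ≡ 5 mod 8 ⇒ (2/2101)^5 = -1]
  = -(2101/3)    [QR: 2101 ≡ 1 mod 4, sign kept]
  = -(1/3)    [2101 ≡ 1 mod 3]
  = -1    [(1/3) = 1]
Product: (1)·(-1) = -1.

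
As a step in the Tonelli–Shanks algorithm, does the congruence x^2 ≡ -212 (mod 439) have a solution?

no

Pull out -1: (-212/439) = (-1/439)·(212/439). Since 439 ≡ 3 (mod 4), (-1/439) = -1. Now have -(212/439).
Factor out 2: 212 = 2^2·53. Since 439 ≡ 7 (mod 8), (2/439) = +1, and (2/439)^2 = +1. Now have -(53/439).
53 ≡ 1 (mod 4), so quadratic reciprocity gives (53/439) = (439/53). Reduce: 439 ≡ 15 (mod 53). Now have -(15/53).
53 ≡ 1 (mod 4), so quadratic reciprocity gives (15/53) = (53/15). Reduce: 53 ≡ 8 (mod 15). Now have -(8/15).
Factor out 2: 8 = 2^3. Since 15 ≡ 7 (mod 8), (2/15) = +1, and (2/15)^3 = +1. Now have -(1/15).
(1/15) = 1. Collecting the sign factors: -1.
The Legendre symbol is -1, so x^2 ≡ -212 (mod 439) has no solution.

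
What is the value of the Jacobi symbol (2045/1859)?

(2045/1859)
  = (186/1859)    [2045 ≡ 186 mod 1859]
  = -(93/1859)    [1859 ≡ 3 mod 8 ⇒ (2/1859) = -1]
  = -(1859/93)    [QR: 93 ≡ 1 mod 4, sign kept]
  = -(92/93)    [1859 ≡ 92 mod 93]
  = -(23/93)    [93 ≡ 5 mod 8 ⇒ (2/93)^2 = +1]
  = -(93/23)    [QR: 93 ≡ 1 mod 4, sign kept]
  = -(1/23)    [93 ≡ 1 mod 23]
  = -1    [(1/23) = 1]

-1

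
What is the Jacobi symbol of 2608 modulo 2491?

-1

Reduce the numerator: 2608 ≡ 117 (mod 2491), so (2608/2491) = (117/2491).
117 ≡ 1 (mod 4), so quadratic reciprocity gives (117/2491) = (2491/117). Reduce: 2491 ≡ 34 (mod 117). Now have (34/117).
Factor out 2: 34 = 2·17. Since 117 ≡ 5 (mod 8), (2/117) = -1. Now have -(17/117).
17 ≡ 1 (mod 4), so quadratic reciprocity gives (17/117) = (117/17). Reduce: 117 ≡ 15 (mod 17). Now have -(15/17).
17 ≡ 1 (mod 4), so quadratic reciprocity gives (15/17) = (17/15). Reduce: 17 ≡ 2 (mod 15). Now have -(2/15).
Factor out 2: 2 = 2. Since 15 ≡ 7 (mod 8), (2/15) = +1. Now have -(1/15).
(1/15) = 1. Collecting the sign factors: -1.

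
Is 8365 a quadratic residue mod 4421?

no

Reduce the numerator: 8365 ≡ 3944 (mod 4421), so (8365|4421) = (3944|4421).
Factor out 2: 3944 = 2^3·493. Since 4421 ≡ 5 (mod 8), (2|4421) = -1, and (2|4421)^3 = -1. Now have -(493|4421).
493 ≡ 1 (mod 4), so quadratic reciprocity gives (493|4421) = (4421|493). Reduce: 4421 ≡ 477 (mod 493). Now have -(477|493).
477 ≡ 1 (mod 4), so quadratic reciprocity gives (477|493) = (493|477). Reduce: 493 ≡ 16 (mod 477). Now have -(16|477).
Factor out 2: 16 = 2^4. Since 477 ≡ 5 (mod 8), (2|477) = -1, and (2|477)^4 = +1. Now have -(1|477).
(1|477) = 1. Collecting the sign factors: -1.
The Legendre symbol is -1, so x^2 ≡ 8365 (mod 4421) has no solution.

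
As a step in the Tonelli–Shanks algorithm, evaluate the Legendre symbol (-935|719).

-1

(-935|719)
  = (503|719)    [-935 ≡ 503 mod 719]
  = -(719|503)    [QR: both ≡ 3 mod 4, sign flips]
  = -(216|503)    [719 ≡ 216 mod 503]
  = -(27|503)    [503 ≡ 7 mod 8 ⇒ (2|503)^3 = +1]
  = (503|27)    [QR: both ≡ 3 mod 4, sign flips]
  = (17|27)    [503 ≡ 17 mod 27]
  = (27|17)    [QR: 17 ≡ 1 mod 4, sign kept]
  = (10|17)    [27 ≡ 10 mod 17]
  = (5|17)    [17 ≡ 1 mod 8 ⇒ (2|17) = +1]
  = (17|5)    [QR: 5 ≡ 1 mod 4, sign kept]
  = (2|5)    [17 ≡ 2 mod 5]
  = -(1|5)    [5 ≡ 5 mod 8 ⇒ (2|5) = -1]
  = -1    [(1|5) = 1]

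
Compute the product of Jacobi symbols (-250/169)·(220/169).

By multiplicativity, (-250·220/169) = (-250/169)·(220/169).
First factor (-250/169):
Reduce the numerator: -250 ≡ 88 (mod 169), so (-250/169) = (88/169).
Factor out 2: 88 = 2^3·11. Since 169 ≡ 1 (mod 8), (2/169) = +1, and (2/169)^3 = +1. Now have (11/169).
169 ≡ 1 (mod 4), so quadratic reciprocity gives (11/169) = (169/11). Reduce: 169 ≡ 4 (mod 11). Now have (4/11).
Factor out 2: 4 = 2^2. Since 11 ≡ 3 (mod 8), (2/11) = -1, and (2/11)^2 = +1. Now have (1/11).
(1/11) = 1. Collecting the sign factors: 1.
Second factor (220/169):
Reduce the numerator: 220 ≡ 51 (mod 169), so (220/169) = (51/169).
169 ≡ 1 (mod 4), so quadratic reciprocity gives (51/169) = (169/51). Reduce: 169 ≡ 16 (mod 51). Now have (16/51).
Factor out 2: 16 = 2^4. Since 51 ≡ 3 (mod 8), (2/51) = -1, and (2/51)^4 = +1. Now have (1/51).
(1/51) = 1. Collecting the sign factors: 1.
Product: (1)·(1) = 1.

1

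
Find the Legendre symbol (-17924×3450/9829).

1

By multiplicativity, (-17924·3450/9829) = (-17924/9829)·(3450/9829).
First factor (-17924/9829):
(-17924/9829)
  = (1734/9829)    [-17924 ≡ 1734 mod 9829]
  = -(867/9829)    [9829 ≡ 5 mod 8 ⇒ (2/9829) = -1]
  = -(9829/867)    [QR: 9829 ≡ 1 mod 4, sign kept]
  = -(292/867)    [9829 ≡ 292 mod 867]
  = -(73/867)    [867 ≡ 3 mod 8 ⇒ (2/867)^2 = +1]
  = -(867/73)    [QR: 73 ≡ 1 mod 4, sign kept]
  = -(64/73)    [867 ≡ 64 mod 73]
  = -(1/73)    [73 ≡ 1 mod 8 ⇒ (2/73)^6 = +1]
  = -1    [(1/73) = 1]
Second factor (3450/9829):
(3450/9829)
  = -(1725/9829)    [9829 ≡ 5 mod 8 ⇒ (2/9829) = -1]
  = -(9829/1725)    [QR: 1725 ≡ 1 mod 4, sign kept]
  = -(1204/1725)    [9829 ≡ 1204 mod 1725]
  = -(301/1725)    [1725 ≡ 5 mod 8 ⇒ (2/1725)^2 = +1]
  = -(1725/301)    [QR: 301 ≡ 1 mod 4, sign kept]
  = -(220/301)    [1725 ≡ 220 mod 301]
  = -(55/301)    [301 ≡ 5 mod 8 ⇒ (2/301)^2 = +1]
  = -(301/55)    [QR: 301 ≡ 1 mod 4, sign kept]
  = -(26/55)    [301 ≡ 26 mod 55]
  = -(13/55)    [55 ≡ 7 mod 8 ⇒ (2/55) = +1]
  = -(55/13)    [QR: 13 ≡ 1 mod 4, sign kept]
  = -(3/13)    [55 ≡ 3 mod 13]
  = -(13/3)    [QR: 13 ≡ 1 mod 4, sign kept]
  = -(1/3)    [13 ≡ 1 mod 3]
  = -1    [(1/3) = 1]
Product: (-1)·(-1) = 1.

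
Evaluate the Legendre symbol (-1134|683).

-1

Pull out -1: (-1134|683) = (-1|683)·(1134|683). Since 683 ≡ 3 (mod 4), (-1|683) = -1. Now have -(1134|683).
Reduce the numerator: 1134 ≡ 451 (mod 683), so (1134|683) = (451|683).
Both 451 ≡ 3 and 683 ≡ 3 (mod 4), so reciprocity gives (451|683) = -(683|451). Reduce: 683 ≡ 232 (mod 451). Now have (232|451).
Factor out 2: 232 = 2^3·29. Since 451 ≡ 3 (mod 8), (2|451) = -1, and (2|451)^3 = -1. Now have -(29|451).
29 ≡ 1 (mod 4), so quadratic reciprocity gives (29|451) = (451|29). Reduce: 451 ≡ 16 (mod 29). Now have -(16|29).
Factor out 2: 16 = 2^4. Since 29 ≡ 5 (mod 8), (2|29) = -1, and (2|29)^4 = +1. Now have -(1|29).
(1|29) = 1. Collecting the sign factors: -1.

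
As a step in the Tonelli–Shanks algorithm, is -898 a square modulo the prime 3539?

yes

Pull out -1: (-898/3539) = (-1/3539)·(898/3539). Since 3539 ≡ 3 (mod 4), (-1/3539) = -1. Now have -(898/3539).
Factor out 2: 898 = 2·449. Since 3539 ≡ 3 (mod 8), (2/3539) = -1. Now have (449/3539).
449 ≡ 1 (mod 4), so quadratic reciprocity gives (449/3539) = (3539/449). Reduce: 3539 ≡ 396 (mod 449). Now have (396/449).
Factor out 2: 396 = 2^2·99. Since 449 ≡ 1 (mod 8), (2/449) = +1, and (2/449)^2 = +1. Now have (99/449).
449 ≡ 1 (mod 4), so quadratic reciprocity gives (99/449) = (449/99). Reduce: 449 ≡ 53 (mod 99). Now have (53/99).
53 ≡ 1 (mod 4), so quadratic reciprocity gives (53/99) = (99/53). Reduce: 99 ≡ 46 (mod 53). Now have (46/53).
Factor out 2: 46 = 2·23. Since 53 ≡ 5 (mod 8), (2/53) = -1. Now have -(23/53).
53 ≡ 1 (mod 4), so quadratic reciprocity gives (23/53) = (53/23). Reduce: 53 ≡ 7 (mod 23). Now have -(7/23).
Both 7 ≡ 3 and 23 ≡ 3 (mod 4), so reciprocity gives (7/23) = -(23/7). Reduce: 23 ≡ 2 (mod 7). Now have (2/7).
Factor out 2: 2 = 2. Since 7 ≡ 7 (mod 8), (2/7) = +1. Now have (1/7).
(1/7) = 1. Collecting the sign factors: 1.
The Legendre symbol is 1, so x^2 ≡ -898 (mod 3539) has solution.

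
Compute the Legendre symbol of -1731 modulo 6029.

-1

Pull out -1: (-1731/6029) = (-1/6029)·(1731/6029). Since 6029 ≡ 1 (mod 4), (-1/6029) = +1. Now have (1731/6029).
6029 ≡ 1 (mod 4), so quadratic reciprocity gives (1731/6029) = (6029/1731). Reduce: 6029 ≡ 836 (mod 1731). Now have (836/1731).
Factor out 2: 836 = 2^2·209. Since 1731 ≡ 3 (mod 8), (2/1731) = -1, and (2/1731)^2 = +1. Now have (209/1731).
209 ≡ 1 (mod 4), so quadratic reciprocity gives (209/1731) = (1731/209). Reduce: 1731 ≡ 59 (mod 209). Now have (59/209).
209 ≡ 1 (mod 4), so quadratic reciprocity gives (59/209) = (209/59). Reduce: 209 ≡ 32 (mod 59). Now have (32/59).
Factor out 2: 32 = 2^5. Since 59 ≡ 3 (mod 8), (2/59) = -1, and (2/59)^5 = -1. Now have -(1/59).
(1/59) = 1. Collecting the sign factors: -1.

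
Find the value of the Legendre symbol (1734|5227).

Factor out 2: 1734 = 2·867. Since 5227 ≡ 3 (mod 8), (2|5227) = -1. Now have -(867|5227).
Both 867 ≡ 3 and 5227 ≡ 3 (mod 4), so reciprocity gives (867|5227) = -(5227|867). Reduce: 5227 ≡ 25 (mod 867). Now have (25|867).
25 ≡ 1 (mod 4), so quadratic reciprocity gives (25|867) = (867|25). Reduce: 867 ≡ 17 (mod 25). Now have (17|25).
17 ≡ 1 (mod 4), so quadratic reciprocity gives (17|25) = (25|17). Reduce: 25 ≡ 8 (mod 17). Now have (8|17).
Factor out 2: 8 = 2^3. Since 17 ≡ 1 (mod 8), (2|17) = +1, and (2|17)^3 = +1. Now have (1|17).
(1|17) = 1. Collecting the sign factors: 1.

1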